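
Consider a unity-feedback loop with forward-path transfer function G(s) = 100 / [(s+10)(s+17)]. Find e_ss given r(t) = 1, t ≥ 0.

17/27

The open loop has no poles at the origin → type 0 system.
K_p = lim_{s→0} G(s) = 100 / (10·17) = 10/17.
e_ss = 1/(1 + K_p) = 1/(27/17) = 17/27.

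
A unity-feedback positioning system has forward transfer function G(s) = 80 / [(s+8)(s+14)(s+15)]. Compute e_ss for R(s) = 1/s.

System type = 0 (no poles at s=0).
K_p = lim_{s→0} G(s) = 80 / (8·14·15) = 1/21.
e_ss = 1/(1 + K_p) = 1/(22/21) = 21/22.

21/22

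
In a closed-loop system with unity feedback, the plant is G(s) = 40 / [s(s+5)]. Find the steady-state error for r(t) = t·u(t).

0.125

System type = 1 (one pole at s=0).
K_v = lim_{s→0} s·G(s) = 40 / (5) = 8.
e_ss = 1/K_v = 1/8 = 0.125.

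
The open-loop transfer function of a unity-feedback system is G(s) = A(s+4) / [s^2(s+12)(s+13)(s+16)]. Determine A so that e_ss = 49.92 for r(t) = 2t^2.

Two free integrators in G(s): this is a type 2 system.
K_a = lim_{s→0} s^2·G(s) = A·4 / (12·13·16) = (1/624)·A.
e_ss = 4/K_a = 49.92 ⇒ K_a = 25/312 ⇒ A = (25/312)/(1/624) = 50.

50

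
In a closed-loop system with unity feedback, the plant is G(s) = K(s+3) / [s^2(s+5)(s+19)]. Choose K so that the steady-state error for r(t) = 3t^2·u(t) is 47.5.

Two free integrators in G(s): this is a type 2 system.
K_a = lim_{s→0} s^2·G(s) = K·3 / (5·19) = (3/95)·K.
e_ss = 6/K_a = 47.5 ⇒ K_a = 12/95 ⇒ K = (12/95)/(3/95) = 4.

4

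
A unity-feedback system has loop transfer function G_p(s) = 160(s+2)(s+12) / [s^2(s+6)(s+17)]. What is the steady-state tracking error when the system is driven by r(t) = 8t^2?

G_p(s) has two factors of s in the denominator, so the system is type 2.
K_a = lim_{s→0} s^2·G_p(s) = 160·2·12 / (6·17) = 640/17.
r(t) = 8t^2 gives R(s) = 16/s^3.
e_ss = 16/K_a = 16/(640/17) = 0.425.

0.425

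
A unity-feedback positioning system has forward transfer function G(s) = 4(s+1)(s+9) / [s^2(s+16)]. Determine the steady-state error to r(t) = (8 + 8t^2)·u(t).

System type = 2 (two poles at s=0). Treating each term separately:
  • 8: tracked with zero error.
  • 8t^2: e_ss = 16/K_a with K_a=2.25 → 64/9.
Total e_ss = 64/9.

64/9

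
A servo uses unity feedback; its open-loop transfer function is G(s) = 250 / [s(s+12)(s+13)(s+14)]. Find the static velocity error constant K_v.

G(s) has one factor of s in the denominator, so the system is type 1.
K_v = lim_{s→0} s·G(s) = 250 / (12·13·14) = 125/1092.

125/1092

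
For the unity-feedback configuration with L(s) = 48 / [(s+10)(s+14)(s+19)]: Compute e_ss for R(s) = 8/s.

5320/677

System type = 0 (no poles at s=0).
K_p = lim_{s→0} L(s) = 48 / (10·14·19) = 12/665.
e_ss = 8/(1 + K_p) = 8/(677/665) = 5320/677.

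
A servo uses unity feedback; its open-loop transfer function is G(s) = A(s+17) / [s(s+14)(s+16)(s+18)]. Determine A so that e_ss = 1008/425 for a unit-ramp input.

One free integrator in G(s): this is a type 1 system.
K_v = lim_{s→0} s·G(s) = A·17 / (14·16·18) = (17/4032)·A.
e_ss = 1/K_v = 1008/425 ⇒ K_v = 425/1008 ⇒ A = (425/1008)/(17/4032) = 100.

100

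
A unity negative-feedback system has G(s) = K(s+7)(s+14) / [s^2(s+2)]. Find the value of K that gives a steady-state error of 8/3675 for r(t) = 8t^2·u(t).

G(s) has two factors of s in the denominator, so the system is type 2.
K_a = lim_{s→0} s^2·G(s) = K·7·14 / (2) = 49·K.
e_ss = 16/K_a = 8/3675 ⇒ K_a = 7350 ⇒ K = 7350/49 = 150.

150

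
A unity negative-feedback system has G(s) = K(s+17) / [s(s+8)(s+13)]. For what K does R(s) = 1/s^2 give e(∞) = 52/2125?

250

One free integrator in G(s): this is a type 1 system.
K_v = lim_{s→0} s·G(s) = K·17 / (8·13) = (17/104)·K.
e_ss = 1/K_v = 52/2125 ⇒ K_v = 2125/52 ⇒ K = (2125/52)/(17/104) = 250.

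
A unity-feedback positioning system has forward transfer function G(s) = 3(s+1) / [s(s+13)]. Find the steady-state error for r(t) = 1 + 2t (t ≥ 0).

G(s) has one factor of s in the denominator, so the system is type 1. By superposition:
  • 1: tracked with zero error.
  • 2t: e_ss = 2/K_v with K_v=3/13 → 26/3.
Total e_ss = 26/3.

26/3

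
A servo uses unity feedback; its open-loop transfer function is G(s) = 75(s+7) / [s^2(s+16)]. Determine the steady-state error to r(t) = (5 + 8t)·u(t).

System type = 2 (two poles at s=0). By superposition:
  • 5: tracked with zero error.
  • 8t: tracked with zero error.
Total e_ss = 0.

0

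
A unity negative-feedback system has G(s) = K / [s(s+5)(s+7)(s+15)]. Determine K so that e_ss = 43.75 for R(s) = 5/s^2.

G(s) has one factor of s in the denominator, so the system is type 1.
K_v = lim_{s→0} s·G(s) = K / (5·7·15) = (1/525)·K.
e_ss = 5/K_v = 43.75 ⇒ K_v = 4/35 ⇒ K = (4/35)/(1/525) = 60.

60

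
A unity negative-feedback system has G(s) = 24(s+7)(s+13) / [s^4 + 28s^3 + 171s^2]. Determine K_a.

The denominator has no term below 171s^2 — 2 poles at s=0, type 2.
K_a = lim_{s→0} s^2·G(s) = 24·7·13 / 171 = 728/57.

728/57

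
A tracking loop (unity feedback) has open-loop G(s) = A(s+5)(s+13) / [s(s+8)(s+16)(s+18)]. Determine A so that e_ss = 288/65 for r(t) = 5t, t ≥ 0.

One free integrator in G(s): this is a type 1 system.
K_v = lim_{s→0} s·G(s) = A·5·13 / (8·16·18) = (65/2304)·A.
e_ss = 5/K_v = 288/65 ⇒ K_v = 325/288 ⇒ A = (325/288)/(65/2304) = 40.

40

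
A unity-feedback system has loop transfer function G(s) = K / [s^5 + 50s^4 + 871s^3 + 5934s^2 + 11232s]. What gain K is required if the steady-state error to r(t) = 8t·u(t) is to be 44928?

Lowest-order denominator term is 11232s, so the open loop has 1 pole at the origin → type 1 system.
K_v = lim_{s→0} s·G(s) = K / 11232 = (1/11232)·K.
e_ss = 8/K_v = 44928 ⇒ K_v = 1/5616 ⇒ K = (1/5616)/(1/11232) = 2.

2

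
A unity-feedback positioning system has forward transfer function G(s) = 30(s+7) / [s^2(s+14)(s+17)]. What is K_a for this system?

Two free integrators in G(s): this is a type 2 system.
K_a = lim_{s→0} s^2·G(s) = 30·7 / (14·17) = 15/17.

15/17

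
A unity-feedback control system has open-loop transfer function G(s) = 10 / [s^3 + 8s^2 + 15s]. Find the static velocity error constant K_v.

2/3

Factoring s from the denominator leaves a polynomial with constant term 15, so the system is type 1.
K_v = lim_{s→0} s·G(s) = 10 / 15 = 2/3.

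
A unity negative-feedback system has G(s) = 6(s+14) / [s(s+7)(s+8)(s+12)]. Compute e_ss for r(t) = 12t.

96

G(s) has one factor of s in the denominator, so the system is type 1.
K_v = lim_{s→0} s·G(s) = 6·14 / (7·8·12) = 0.125.
e_ss = 12/K_v = 12/0.125 = 96.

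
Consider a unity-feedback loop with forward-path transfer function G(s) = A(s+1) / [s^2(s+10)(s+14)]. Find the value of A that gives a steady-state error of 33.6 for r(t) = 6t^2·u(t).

G(s) has two factors of s in the denominator, so the system is type 2.
K_a = lim_{s→0} s^2·G(s) = A·1 / (10·14) = (1/140)·A.
e_ss = 12/K_a = 33.6 ⇒ K_a = 5/14 ⇒ A = (5/14)/(1/140) = 50.

50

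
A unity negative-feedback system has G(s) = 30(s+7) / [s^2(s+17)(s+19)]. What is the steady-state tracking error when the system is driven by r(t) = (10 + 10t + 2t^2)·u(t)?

646/105

The open loop has two poles at the origin → type 2 system. By superposition:
  • 10: tracked with zero error.
  • 10t: tracked with zero error.
  • 2t^2: e_ss = 4/K_a with K_a=210/323 → 646/105.
Total e_ss = 646/105.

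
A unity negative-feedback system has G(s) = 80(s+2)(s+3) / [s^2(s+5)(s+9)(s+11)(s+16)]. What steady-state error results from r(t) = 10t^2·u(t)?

330

System type = 2 (two poles at s=0).
K_a = lim_{s→0} s^2·G(s) = 80·2·3 / (5·9·11·16) = 2/33.
r(t) = 10t^2 gives R(s) = 20/s^3.
e_ss = 20/K_a = 20/(2/33) = 330.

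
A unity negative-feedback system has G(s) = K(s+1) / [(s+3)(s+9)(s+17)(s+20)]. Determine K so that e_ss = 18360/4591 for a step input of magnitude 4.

2

System type = 0 (no poles at s=0).
K_p = lim_{s→0} G(s) = K·1 / (3·9·17·20) = (1/9180)·K.
e_ss = 4/(1 + K_p) = 18360/4591 ⇒ 1 + (1/9180)·K = 4591/4590 ⇒ K = 2.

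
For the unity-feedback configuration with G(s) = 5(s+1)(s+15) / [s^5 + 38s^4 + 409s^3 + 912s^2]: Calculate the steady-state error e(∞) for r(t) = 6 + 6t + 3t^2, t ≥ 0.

Lowest-order denominator term is 912s^2, so the open loop has 2 poles at the origin → type 2 system. Treating each term separately:
  • 6: tracked with zero error.
  • 6t: tracked with zero error.
  • 3t^2: e_ss = 6/K_a with K_a=25/304 → 72.96.
Total e_ss = 72.96.

72.96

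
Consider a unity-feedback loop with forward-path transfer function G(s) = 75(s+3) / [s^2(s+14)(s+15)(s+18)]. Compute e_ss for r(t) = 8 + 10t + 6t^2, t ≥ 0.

201.6

System type = 2 (two poles at s=0). By superposition:
  • 8: tracked with zero error.
  • 10t: tracked with zero error.
  • 6t^2: e_ss = 12/K_a with K_a=5/84 → 201.6.
Total e_ss = 201.6.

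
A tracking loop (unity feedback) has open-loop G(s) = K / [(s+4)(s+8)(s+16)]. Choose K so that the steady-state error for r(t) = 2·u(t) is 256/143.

60

System type = 0 (no poles at s=0).
K_p = lim_{s→0} G(s) = K / (4·8·16) = (1/512)·K.
e_ss = 2/(1 + K_p) = 256/143 ⇒ 1 + (1/512)·K = 143/128 ⇒ K = 60.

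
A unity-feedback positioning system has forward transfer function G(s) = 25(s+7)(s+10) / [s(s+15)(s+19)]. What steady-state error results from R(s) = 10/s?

System type = 1 (one pole at s=0).
K_p = ∞ for a type-1 system; e_ss to a step is zero.

0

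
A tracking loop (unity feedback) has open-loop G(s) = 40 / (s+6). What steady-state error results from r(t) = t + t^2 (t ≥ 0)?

No free integrators in G(s): this is a type 0 system. Treating each term separately:
  • t: a type-0 system cannot track it, e_ss → ∞.
  • t^2: a type-0 system cannot track it, e_ss → ∞.
The unbounded component dominates.

infinity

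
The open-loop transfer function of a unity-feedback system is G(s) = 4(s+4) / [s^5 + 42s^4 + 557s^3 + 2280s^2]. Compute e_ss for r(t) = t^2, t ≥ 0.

Lowest-order denominator term is 2280s^2, so the open loop has 2 poles at the origin → type 2 system.
K_a = lim_{s→0} s^2·G(s) = 4·4 / 2280 = 2/285.
r(t) = t^2 gives R(s) = 2/s^3.
e_ss = 2/K_a = 2/(2/285) = 285.

285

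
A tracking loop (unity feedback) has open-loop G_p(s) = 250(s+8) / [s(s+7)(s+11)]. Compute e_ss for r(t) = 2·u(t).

0

G_p(s) has one factor of s in the denominator, so the system is type 1.
K_p = ∞ for a type-1 system; e_ss to a step is zero.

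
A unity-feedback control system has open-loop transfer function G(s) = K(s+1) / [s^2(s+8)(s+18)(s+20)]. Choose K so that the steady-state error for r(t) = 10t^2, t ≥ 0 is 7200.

System type = 2 (two poles at s=0).
K_a = lim_{s→0} s^2·G(s) = K·1 / (8·18·20) = (1/2880)·K.
e_ss = 20/K_a = 7200 ⇒ K_a = 1/360 ⇒ K = (1/360)/(1/2880) = 8.

8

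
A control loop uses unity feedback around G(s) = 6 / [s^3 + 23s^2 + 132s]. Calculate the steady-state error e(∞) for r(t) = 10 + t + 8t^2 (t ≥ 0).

Lowest-order denominator term is 132s, so the open loop has 1 pole at the origin → type 1 system. Taking each input component in turn:
  • 10: tracked with zero error.
  • t: e_ss = 1/K_v with K_v=1/22 → 22.
  • 8t^2: a type-1 system cannot track it, e_ss → ∞.
The unbounded component dominates.

infinity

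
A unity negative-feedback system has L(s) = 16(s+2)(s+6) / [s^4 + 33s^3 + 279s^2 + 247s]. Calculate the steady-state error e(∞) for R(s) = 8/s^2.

Lowest-order denominator term is 247s, so the open loop has 1 pole at the origin → type 1 system.
K_v = lim_{s→0} s·L(s) = 16·2·6 / 247 = 192/247.
e_ss = 8/K_v = 8/(192/247) = 247/24.

247/24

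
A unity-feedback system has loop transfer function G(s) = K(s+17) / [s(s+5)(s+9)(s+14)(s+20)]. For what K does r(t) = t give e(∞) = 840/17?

15

One free integrator in G(s): this is a type 1 system.
K_v = lim_{s→0} s·G(s) = K·17 / (5·9·14·20) = (17/12600)·K.
e_ss = 1/K_v = 840/17 ⇒ K_v = 17/840 ⇒ K = (17/840)/(17/12600) = 15.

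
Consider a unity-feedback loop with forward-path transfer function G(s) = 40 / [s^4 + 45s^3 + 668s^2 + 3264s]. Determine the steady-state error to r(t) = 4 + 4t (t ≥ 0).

326.4

Factoring s from the denominator leaves a polynomial with constant term 3264, so the system is type 1. By superposition:
  • 4: tracked with zero error.
  • 4t: e_ss = 4/K_v with K_v=5/408 → 326.4.
Total e_ss = 326.4.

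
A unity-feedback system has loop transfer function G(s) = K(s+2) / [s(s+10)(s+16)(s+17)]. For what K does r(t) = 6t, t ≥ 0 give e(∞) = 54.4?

150

One free integrator in G(s): this is a type 1 system.
K_v = lim_{s→0} s·G(s) = K·2 / (10·16·17) = (1/1360)·K.
e_ss = 6/K_v = 54.4 ⇒ K_v = 15/136 ⇒ K = (15/136)/(1/1360) = 150.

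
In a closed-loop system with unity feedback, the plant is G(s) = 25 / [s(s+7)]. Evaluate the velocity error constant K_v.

25/7

System type = 1 (one pole at s=0).
K_v = lim_{s→0} s·G(s) = 25 / (7) = 25/7.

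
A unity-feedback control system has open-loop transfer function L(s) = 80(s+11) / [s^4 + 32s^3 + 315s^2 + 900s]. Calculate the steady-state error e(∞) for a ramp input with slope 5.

Lowest-order denominator term is 900s, so the open loop has 1 pole at the origin → type 1 system.
K_v = lim_{s→0} s·L(s) = 80·11 / 900 = 44/45.
e_ss = 5/K_v = 5/(44/45) = 225/44.

225/44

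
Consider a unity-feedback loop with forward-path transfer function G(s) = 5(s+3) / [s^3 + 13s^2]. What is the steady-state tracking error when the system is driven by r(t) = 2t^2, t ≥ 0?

52/15

Lowest-order denominator term is 13s^2, so the open loop has 2 poles at the origin → type 2 system.
K_a = lim_{s→0} s^2·G(s) = 5·3 / 13 = 15/13.
r(t) = 2t^2 gives R(s) = 4/s^3.
e_ss = 4/K_a = 4/(15/13) = 52/15.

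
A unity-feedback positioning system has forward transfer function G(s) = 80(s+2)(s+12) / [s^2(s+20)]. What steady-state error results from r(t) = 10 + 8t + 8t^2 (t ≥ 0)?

The open loop has two poles at the origin → type 2 system. Treating each term separately:
  • 10: tracked with zero error.
  • 8t: tracked with zero error.
  • 8t^2: e_ss = 16/K_a with K_a=96 → 1/6.
Total e_ss = 1/6.

1/6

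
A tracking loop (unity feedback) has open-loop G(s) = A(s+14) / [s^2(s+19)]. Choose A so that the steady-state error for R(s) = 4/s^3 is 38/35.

Two free integrators in G(s): this is a type 2 system.
K_a = lim_{s→0} s^2·G(s) = A·14 / (19) = (14/19)·A.
e_ss = 4/K_a = 38/35 ⇒ K_a = 70/19 ⇒ A = (70/19)/(14/19) = 5.

5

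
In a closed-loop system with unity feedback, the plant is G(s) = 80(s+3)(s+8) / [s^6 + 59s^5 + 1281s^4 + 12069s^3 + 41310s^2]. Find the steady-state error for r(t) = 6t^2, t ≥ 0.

Factoring s^2 from the denominator leaves a polynomial with constant term 41310, so the system is type 2.
K_a = lim_{s→0} s^2·G(s) = 80·3·8 / 41310 = 64/1377.
r(t) = 6t^2 gives R(s) = 12/s^3.
e_ss = 12/K_a = 12/(64/1377) = 258.1875.

258.1875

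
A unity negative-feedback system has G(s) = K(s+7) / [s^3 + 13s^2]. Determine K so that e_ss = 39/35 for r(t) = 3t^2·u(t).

The denominator has no term below 13s^2 — 2 poles at s=0, type 2.
K_a = lim_{s→0} s^2·G(s) = K·7 / 13 = (7/13)·K.
e_ss = 6/K_a = 39/35 ⇒ K_a = 70/13 ⇒ K = (70/13)/(7/13) = 10.

10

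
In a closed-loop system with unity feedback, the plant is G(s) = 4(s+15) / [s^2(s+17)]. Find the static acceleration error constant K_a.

60/17

G(s) has two factors of s in the denominator, so the system is type 2.
K_a = lim_{s→0} s^2·G(s) = 4·15 / (17) = 60/17.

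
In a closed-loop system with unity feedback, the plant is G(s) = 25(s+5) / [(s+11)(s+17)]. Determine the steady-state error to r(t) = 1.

187/312

G(s) has no factors of s in the denominator, so the system is type 0.
K_p = lim_{s→0} G(s) = 25·5 / (11·17) = 125/187.
e_ss = 1/(1 + K_p) = 1/(312/187) = 187/312.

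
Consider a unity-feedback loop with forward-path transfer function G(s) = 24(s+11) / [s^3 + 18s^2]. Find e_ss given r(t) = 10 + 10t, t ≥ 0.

The denominator has no term below 18s^2 — 2 poles at s=0, type 2. Taking each input component in turn:
  • 10: tracked with zero error.
  • 10t: tracked with zero error.
Total e_ss = 0.

0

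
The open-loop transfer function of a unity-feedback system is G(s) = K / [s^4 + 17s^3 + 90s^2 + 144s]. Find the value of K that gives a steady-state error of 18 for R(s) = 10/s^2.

Factoring s from the denominator leaves a polynomial with constant term 144, so the system is type 1.
K_v = lim_{s→0} s·G(s) = K / 144 = (1/144)·K.
e_ss = 10/K_v = 18 ⇒ K_v = 5/9 ⇒ K = (5/9)/(1/144) = 80.

80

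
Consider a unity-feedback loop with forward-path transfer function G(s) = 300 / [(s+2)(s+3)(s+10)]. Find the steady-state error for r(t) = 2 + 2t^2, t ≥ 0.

infinity

The open loop has no poles at the origin → type 0 system. Treating each term separately:
  • 2: e_ss = 2/(1+K_p) with K_p=5 → 1/3.
  • 2t^2: a type-0 system cannot track it, e_ss → ∞.
The unbounded component dominates.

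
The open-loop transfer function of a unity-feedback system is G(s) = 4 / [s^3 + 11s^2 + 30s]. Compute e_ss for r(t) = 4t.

30

Lowest-order denominator term is 30s, so the open loop has 1 pole at the origin → type 1 system.
K_v = lim_{s→0} s·G(s) = 4 / 30 = 2/15.
e_ss = 4/K_v = 4/(2/15) = 30.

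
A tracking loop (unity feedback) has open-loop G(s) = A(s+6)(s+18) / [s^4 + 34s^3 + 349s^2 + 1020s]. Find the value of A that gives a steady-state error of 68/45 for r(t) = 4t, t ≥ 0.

Lowest-order denominator term is 1020s, so the open loop has 1 pole at the origin → type 1 system.
K_v = lim_{s→0} s·G(s) = A·6·18 / 1020 = (9/85)·A.
e_ss = 4/K_v = 68/45 ⇒ K_v = 45/17 ⇒ A = (45/17)/(9/85) = 25.

25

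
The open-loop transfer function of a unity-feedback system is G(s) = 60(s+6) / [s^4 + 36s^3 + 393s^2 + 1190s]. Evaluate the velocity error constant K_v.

36/119

Lowest-order denominator term is 1190s, so the open loop has 1 pole at the origin → type 1 system.
K_v = lim_{s→0} s·G(s) = 60·6 / 1190 = 36/119.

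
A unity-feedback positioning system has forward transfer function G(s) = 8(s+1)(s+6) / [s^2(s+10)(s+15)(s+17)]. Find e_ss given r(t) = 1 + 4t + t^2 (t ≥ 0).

G(s) has two factors of s in the denominator, so the system is type 2. Treating each term separately:
  • 1: tracked with zero error.
  • 4t: tracked with zero error.
  • t^2: e_ss = 2/K_a with K_a=8/425 → 106.25.
Total e_ss = 106.25.

106.25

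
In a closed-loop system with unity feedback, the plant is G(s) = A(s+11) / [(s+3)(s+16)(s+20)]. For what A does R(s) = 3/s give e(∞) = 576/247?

25

G(s) has no factors of s in the denominator, so the system is type 0.
K_p = lim_{s→0} G(s) = A·11 / (3·16·20) = (11/960)·A.
e_ss = 3/(1 + K_p) = 576/247 ⇒ 1 + (11/960)·A = 247/192 ⇒ A = 25.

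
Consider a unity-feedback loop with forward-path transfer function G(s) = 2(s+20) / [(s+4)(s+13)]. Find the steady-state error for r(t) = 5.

65/23

G(s) has no factors of s in the denominator, so the system is type 0.
K_p = lim_{s→0} G(s) = 2·20 / (4·13) = 10/13.
e_ss = 5/(1 + K_p) = 5/(23/13) = 65/23.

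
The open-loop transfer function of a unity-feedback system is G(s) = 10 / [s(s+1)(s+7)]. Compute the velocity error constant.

One free integrator in G(s): this is a type 1 system.
K_v = lim_{s→0} s·G(s) = 10 / (1·7) = 10/7.

10/7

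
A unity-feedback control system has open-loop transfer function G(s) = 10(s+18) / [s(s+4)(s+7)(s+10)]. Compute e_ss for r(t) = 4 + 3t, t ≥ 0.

14/3

G(s) has one factor of s in the denominator, so the system is type 1. Taking each input component in turn:
  • 4: tracked with zero error.
  • 3t: e_ss = 3/K_v with K_v=9/14 → 14/3.
Total e_ss = 14/3.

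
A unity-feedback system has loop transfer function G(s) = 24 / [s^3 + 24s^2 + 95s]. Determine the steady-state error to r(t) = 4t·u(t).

95/6

Lowest-order denominator term is 95s, so the open loop has 1 pole at the origin → type 1 system.
K_v = lim_{s→0} s·G(s) = 24 / 95 = 24/95.
e_ss = 4/K_v = 4/(24/95) = 95/6.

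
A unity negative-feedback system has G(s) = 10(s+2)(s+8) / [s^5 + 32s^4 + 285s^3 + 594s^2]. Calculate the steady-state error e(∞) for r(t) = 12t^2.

The denominator has no term below 594s^2 — 2 poles at s=0, type 2.
K_a = lim_{s→0} s^2·G(s) = 10·2·8 / 594 = 80/297.
r(t) = 12t^2 gives R(s) = 24/s^3.
e_ss = 24/K_a = 24/(80/297) = 89.1.

89.1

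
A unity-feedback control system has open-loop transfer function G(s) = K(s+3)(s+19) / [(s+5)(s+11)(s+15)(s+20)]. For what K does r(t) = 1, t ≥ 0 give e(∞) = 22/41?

System type = 0 (no poles at s=0).
K_p = lim_{s→0} G(s) = K·3·19 / (5·11·15·20) = (19/5500)·K.
e_ss = 1/(1 + K_p) = 22/41 ⇒ 1 + (19/5500)·K = 41/22 ⇒ K = 250.

250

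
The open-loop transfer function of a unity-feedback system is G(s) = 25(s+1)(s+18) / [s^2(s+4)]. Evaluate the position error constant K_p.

infinity

K_p = lim_{s→0} G(s); with 2 poles at the origin the limit diverges, so K_p = ∞.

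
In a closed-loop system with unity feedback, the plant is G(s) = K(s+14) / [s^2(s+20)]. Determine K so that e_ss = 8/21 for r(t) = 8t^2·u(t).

System type = 2 (two poles at s=0).
K_a = lim_{s→0} s^2·G(s) = K·14 / (20) = 0.7·K.
e_ss = 16/K_a = 8/21 ⇒ K_a = 42 ⇒ K = 42/0.7 = 60.

60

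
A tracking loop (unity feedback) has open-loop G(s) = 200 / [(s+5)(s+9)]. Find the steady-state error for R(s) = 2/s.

No free integrators in G(s): this is a type 0 system.
K_p = lim_{s→0} G(s) = 200 / (5·9) = 40/9.
e_ss = 2/(1 + K_p) = 2/(49/9) = 18/49.

18/49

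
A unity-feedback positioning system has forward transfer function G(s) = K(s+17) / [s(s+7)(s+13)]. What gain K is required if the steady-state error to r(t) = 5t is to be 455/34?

2

G(s) has one factor of s in the denominator, so the system is type 1.
K_v = lim_{s→0} s·G(s) = K·17 / (7·13) = (17/91)·K.
e_ss = 5/K_v = 455/34 ⇒ K_v = 34/91 ⇒ K = (34/91)/(17/91) = 2.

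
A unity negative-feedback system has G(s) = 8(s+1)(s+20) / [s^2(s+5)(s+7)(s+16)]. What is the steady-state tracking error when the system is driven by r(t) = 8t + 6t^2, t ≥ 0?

System type = 2 (two poles at s=0). By superposition:
  • 8t: tracked with zero error.
  • 6t^2: e_ss = 12/K_a with K_a=2/7 → 42.
Total e_ss = 42.

42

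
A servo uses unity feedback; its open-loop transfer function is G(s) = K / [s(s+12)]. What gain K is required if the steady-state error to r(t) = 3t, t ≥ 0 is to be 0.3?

G(s) has one factor of s in the denominator, so the system is type 1.
K_v = lim_{s→0} s·G(s) = K / (12) = (1/12)·K.
e_ss = 3/K_v = 0.3 ⇒ K_v = 10 ⇒ K = 10/(1/12) = 120.

120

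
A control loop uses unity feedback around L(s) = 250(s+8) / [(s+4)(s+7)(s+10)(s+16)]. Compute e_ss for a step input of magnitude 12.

224/27

System type = 0 (no poles at s=0).
K_p = lim_{s→0} L(s) = 250·8 / (4·7·10·16) = 25/56.
e_ss = 12/(1 + K_p) = 12/(81/56) = 224/27.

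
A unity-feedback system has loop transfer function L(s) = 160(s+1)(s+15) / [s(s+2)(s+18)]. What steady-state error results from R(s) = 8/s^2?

0.12

System type = 1 (one pole at s=0).
K_v = lim_{s→0} s·L(s) = 160·1·15 / (2·18) = 200/3.
e_ss = 8/K_v = 8/(200/3) = 0.12.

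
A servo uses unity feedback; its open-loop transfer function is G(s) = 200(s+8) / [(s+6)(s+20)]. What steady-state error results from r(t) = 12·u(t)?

G(s) has no factors of s in the denominator, so the system is type 0.
K_p = lim_{s→0} G(s) = 200·8 / (6·20) = 40/3.
e_ss = 12/(1 + K_p) = 12/(43/3) = 36/43.

36/43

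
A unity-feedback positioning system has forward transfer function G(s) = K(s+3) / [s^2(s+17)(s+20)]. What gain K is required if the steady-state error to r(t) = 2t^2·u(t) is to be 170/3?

G(s) has two factors of s in the denominator, so the system is type 2.
K_a = lim_{s→0} s^2·G(s) = K·3 / (17·20) = (3/340)·K.
e_ss = 4/K_a = 170/3 ⇒ K_a = 6/85 ⇒ K = (6/85)/(3/340) = 8.

8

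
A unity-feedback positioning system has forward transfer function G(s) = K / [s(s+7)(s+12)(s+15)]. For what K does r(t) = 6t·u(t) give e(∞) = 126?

One free integrator in G(s): this is a type 1 system.
K_v = lim_{s→0} s·G(s) = K / (7·12·15) = (1/1260)·K.
e_ss = 6/K_v = 126 ⇒ K_v = 1/21 ⇒ K = (1/21)/(1/1260) = 60.

60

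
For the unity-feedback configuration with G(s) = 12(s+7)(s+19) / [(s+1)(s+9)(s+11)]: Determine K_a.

The open loop has no poles at the origin → type 0 system.
K_a = lim_{s→0} s^2·G(s) = 0 (the extra factor of s kills the finite limit).

0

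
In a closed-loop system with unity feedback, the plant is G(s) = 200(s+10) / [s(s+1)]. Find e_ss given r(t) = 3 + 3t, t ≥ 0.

0.0015

The open loop has one pole at the origin → type 1 system. Taking each input component in turn:
  • 3: tracked with zero error.
  • 3t: e_ss = 3/K_v with K_v=2000 → 0.0015.
Total e_ss = 0.0015.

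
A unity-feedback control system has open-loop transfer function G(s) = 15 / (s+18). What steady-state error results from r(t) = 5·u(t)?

30/11

G(s) has no factors of s in the denominator, so the system is type 0.
K_p = lim_{s→0} G(s) = 15 / (18) = 5/6.
e_ss = 5/(1 + K_p) = 5/(11/6) = 30/11.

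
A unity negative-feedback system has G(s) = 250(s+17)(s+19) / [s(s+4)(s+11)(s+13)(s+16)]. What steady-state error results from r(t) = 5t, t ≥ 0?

4576/8075

One free integrator in G(s): this is a type 1 system.
K_v = lim_{s→0} s·G(s) = 250·17·19 / (4·11·13·16) = 40375/4576.
e_ss = 5/K_v = 5/(40375/4576) = 4576/8075.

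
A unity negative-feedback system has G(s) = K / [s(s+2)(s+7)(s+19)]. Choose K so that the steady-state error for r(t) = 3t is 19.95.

40

One free integrator in G(s): this is a type 1 system.
K_v = lim_{s→0} s·G(s) = K / (2·7·19) = (1/266)·K.
e_ss = 3/K_v = 19.95 ⇒ K_v = 20/133 ⇒ K = (20/133)/(1/266) = 40.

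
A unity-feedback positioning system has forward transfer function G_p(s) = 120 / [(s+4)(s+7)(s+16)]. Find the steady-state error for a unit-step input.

G_p(s) has no factors of s in the denominator, so the system is type 0.
K_p = lim_{s→0} G_p(s) = 120 / (4·7·16) = 15/56.
e_ss = 1/(1 + K_p) = 1/(71/56) = 56/71.

56/71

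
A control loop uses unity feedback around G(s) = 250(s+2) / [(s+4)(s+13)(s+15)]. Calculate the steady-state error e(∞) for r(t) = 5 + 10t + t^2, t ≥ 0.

infinity

No free integrators in G(s): this is a type 0 system. Treating each term separately:
  • 5: e_ss = 5/(1+K_p) with K_p=25/39 → 195/64.
  • 10t: a type-0 system cannot track it, e_ss → ∞.
  • t^2: a type-0 system cannot track it, e_ss → ∞.
The unbounded component dominates.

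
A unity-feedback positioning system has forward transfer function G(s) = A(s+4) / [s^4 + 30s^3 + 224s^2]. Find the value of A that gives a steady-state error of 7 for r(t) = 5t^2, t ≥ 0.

Lowest-order denominator term is 224s^2, so the open loop has 2 poles at the origin → type 2 system.
K_a = lim_{s→0} s^2·G(s) = A·4 / 224 = (1/56)·A.
e_ss = 10/K_a = 7 ⇒ K_a = 10/7 ⇒ A = (10/7)/(1/56) = 80.

80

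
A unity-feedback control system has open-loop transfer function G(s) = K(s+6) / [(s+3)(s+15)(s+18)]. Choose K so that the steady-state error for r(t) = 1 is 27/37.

50

System type = 0 (no poles at s=0).
K_p = lim_{s→0} G(s) = K·6 / (3·15·18) = (1/135)·K.
e_ss = 1/(1 + K_p) = 27/37 ⇒ 1 + (1/135)·K = 37/27 ⇒ K = 50.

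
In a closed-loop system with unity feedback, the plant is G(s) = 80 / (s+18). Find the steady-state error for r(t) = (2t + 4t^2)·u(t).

G(s) has no factors of s in the denominator, so the system is type 0. Taking each input component in turn:
  • 2t: a type-0 system cannot track it, e_ss → ∞.
  • 4t^2: a type-0 system cannot track it, e_ss → ∞.
The unbounded component dominates.

infinity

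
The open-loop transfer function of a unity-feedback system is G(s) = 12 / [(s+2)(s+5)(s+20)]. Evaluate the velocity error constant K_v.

System type = 0 (no poles at s=0).
K_v = lim_{s→0} s·G(s) = 0 (the extra factor of s kills the finite limit).

0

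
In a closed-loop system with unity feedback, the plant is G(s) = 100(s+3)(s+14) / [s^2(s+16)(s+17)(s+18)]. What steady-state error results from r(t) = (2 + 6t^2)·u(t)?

System type = 2 (two poles at s=0). Taking each input component in turn:
  • 2: tracked with zero error.
  • 6t^2: e_ss = 12/K_a with K_a=175/204 → 2448/175.
Total e_ss = 2448/175.

2448/175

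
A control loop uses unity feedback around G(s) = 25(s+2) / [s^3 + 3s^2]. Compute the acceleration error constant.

50/3

The denominator has no term below 3s^2 — 2 poles at s=0, type 2.
K_a = lim_{s→0} s^2·G(s) = 25·2 / 3 = 50/3.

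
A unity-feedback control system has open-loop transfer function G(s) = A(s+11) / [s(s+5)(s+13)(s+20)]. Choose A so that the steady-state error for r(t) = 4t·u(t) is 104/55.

250

One free integrator in G(s): this is a type 1 system.
K_v = lim_{s→0} s·G(s) = A·11 / (5·13·20) = (11/1300)·A.
e_ss = 4/K_v = 104/55 ⇒ K_v = 55/26 ⇒ A = (55/26)/(11/1300) = 250.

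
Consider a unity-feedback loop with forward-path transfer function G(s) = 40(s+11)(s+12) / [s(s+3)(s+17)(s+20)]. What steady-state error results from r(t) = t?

The open loop has one pole at the origin → type 1 system.
K_v = lim_{s→0} s·G(s) = 40·11·12 / (3·17·20) = 88/17.
e_ss = 1/K_v = 1/(88/17) = 17/88.

17/88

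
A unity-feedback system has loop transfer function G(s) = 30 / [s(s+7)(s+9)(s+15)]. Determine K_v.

2/63

System type = 1 (one pole at s=0).
K_v = lim_{s→0} s·G(s) = 30 / (7·9·15) = 2/63.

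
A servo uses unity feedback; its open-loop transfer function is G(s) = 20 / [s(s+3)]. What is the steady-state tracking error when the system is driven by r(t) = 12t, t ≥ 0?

1.8

System type = 1 (one pole at s=0).
K_v = lim_{s→0} s·G(s) = 20 / (3) = 20/3.
e_ss = 12/K_v = 12/(20/3) = 1.8.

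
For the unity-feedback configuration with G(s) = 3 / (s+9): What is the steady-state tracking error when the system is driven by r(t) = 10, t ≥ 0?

The open loop has no poles at the origin → type 0 system.
K_p = lim_{s→0} G(s) = 3 / (9) = 1/3.
e_ss = 10/(1 + K_p) = 10/(4/3) = 7.5.

7.5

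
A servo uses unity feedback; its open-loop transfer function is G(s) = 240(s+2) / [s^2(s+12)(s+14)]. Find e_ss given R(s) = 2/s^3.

The open loop has two poles at the origin → type 2 system.
K_a = lim_{s→0} s^2·G(s) = 240·2 / (12·14) = 20/7.
r(t) = t^2 gives R(s) = 2/s^3.
e_ss = 2/K_a = 2/(20/7) = 0.7.

0.7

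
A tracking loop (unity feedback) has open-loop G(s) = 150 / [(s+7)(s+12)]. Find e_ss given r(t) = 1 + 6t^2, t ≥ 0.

G(s) has no factors of s in the denominator, so the system is type 0. Treating each term separately:
  • 1: e_ss = 1/(1+K_p) with K_p=25/14 → 14/39.
  • 6t^2: a type-0 system cannot track it, e_ss → ∞.
The unbounded component dominates.

infinity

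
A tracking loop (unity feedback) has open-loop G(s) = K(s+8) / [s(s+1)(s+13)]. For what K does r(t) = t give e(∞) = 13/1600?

200

System type = 1 (one pole at s=0).
K_v = lim_{s→0} s·G(s) = K·8 / (1·13) = (8/13)·K.
e_ss = 1/K_v = 13/1600 ⇒ K_v = 1600/13 ⇒ K = (1600/13)/(8/13) = 200.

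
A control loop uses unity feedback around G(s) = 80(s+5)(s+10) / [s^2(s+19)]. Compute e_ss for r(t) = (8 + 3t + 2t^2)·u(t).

G(s) has two factors of s in the denominator, so the system is type 2. Treating each term separately:
  • 8: tracked with zero error.
  • 3t: tracked with zero error.
  • 2t^2: e_ss = 4/K_a with K_a=4000/19 → 0.019.
Total e_ss = 0.019.

0.019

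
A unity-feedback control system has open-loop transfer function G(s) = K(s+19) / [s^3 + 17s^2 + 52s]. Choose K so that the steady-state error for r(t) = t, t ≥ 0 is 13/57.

12

Factoring s from the denominator leaves a polynomial with constant term 52, so the system is type 1.
K_v = lim_{s→0} s·G(s) = K·19 / 52 = (19/52)·K.
e_ss = 1/K_v = 13/57 ⇒ K_v = 57/13 ⇒ K = (57/13)/(19/52) = 12.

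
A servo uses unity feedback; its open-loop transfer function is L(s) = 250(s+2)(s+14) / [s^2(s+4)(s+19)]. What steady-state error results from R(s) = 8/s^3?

76/875

L(s) has two factors of s in the denominator, so the system is type 2.
K_a = lim_{s→0} s^2·L(s) = 250·2·14 / (4·19) = 1750/19.
r(t) = 4t^2 gives R(s) = 8/s^3.
e_ss = 8/K_a = 8/(1750/19) = 76/875.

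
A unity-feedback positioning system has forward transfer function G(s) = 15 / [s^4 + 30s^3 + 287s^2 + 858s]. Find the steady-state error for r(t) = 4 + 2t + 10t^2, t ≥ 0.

infinity

The denominator has no term below 858s — 1 pole at s=0, type 1. Treating each term separately:
  • 4: tracked with zero error.
  • 2t: e_ss = 2/K_v with K_v=5/286 → 114.4.
  • 10t^2: a type-1 system cannot track it, e_ss → ∞.
The unbounded component dominates.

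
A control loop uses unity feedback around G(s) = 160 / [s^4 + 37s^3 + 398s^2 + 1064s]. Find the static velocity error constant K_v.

20/133

Factoring s from the denominator leaves a polynomial with constant term 1064, so the system is type 1.
K_v = lim_{s→0} s·G(s) = 160 / 1064 = 20/133.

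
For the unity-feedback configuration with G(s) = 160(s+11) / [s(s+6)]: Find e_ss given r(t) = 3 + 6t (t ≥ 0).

9/440

G(s) has one factor of s in the denominator, so the system is type 1. By superposition:
  • 3: tracked with zero error.
  • 6t: e_ss = 6/K_v with K_v=880/3 → 9/440.
Total e_ss = 9/440.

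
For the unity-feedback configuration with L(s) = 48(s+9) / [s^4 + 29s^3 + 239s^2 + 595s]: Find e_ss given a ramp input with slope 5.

2975/432

The denominator has no term below 595s — 1 pole at s=0, type 1.
K_v = lim_{s→0} s·L(s) = 48·9 / 595 = 432/595.
e_ss = 5/K_v = 5/(432/595) = 2975/432.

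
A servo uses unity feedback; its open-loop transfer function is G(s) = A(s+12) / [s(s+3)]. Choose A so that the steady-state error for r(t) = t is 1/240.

One free integrator in G(s): this is a type 1 system.
K_v = lim_{s→0} s·G(s) = A·12 / (3) = 4·A.
e_ss = 1/K_v = 1/240 ⇒ K_v = 240 ⇒ A = 240/4 = 60.

60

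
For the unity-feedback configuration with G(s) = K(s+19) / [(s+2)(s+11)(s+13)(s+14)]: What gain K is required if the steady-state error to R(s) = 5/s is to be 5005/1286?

60

The open loop has no poles at the origin → type 0 system.
K_p = lim_{s→0} G(s) = K·19 / (2·11·13·14) = (19/4004)·K.
e_ss = 5/(1 + K_p) = 5005/1286 ⇒ 1 + (19/4004)·K = 1286/1001 ⇒ K = 60.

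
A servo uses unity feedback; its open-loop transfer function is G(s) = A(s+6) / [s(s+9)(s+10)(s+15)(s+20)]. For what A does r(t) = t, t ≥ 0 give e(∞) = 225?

System type = 1 (one pole at s=0).
K_v = lim_{s→0} s·G(s) = A·6 / (9·10·15·20) = (1/4500)·A.
e_ss = 1/K_v = 225 ⇒ K_v = 1/225 ⇒ A = (1/225)/(1/4500) = 20.

20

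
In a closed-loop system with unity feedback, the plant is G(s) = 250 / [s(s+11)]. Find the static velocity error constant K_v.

System type = 1 (one pole at s=0).
K_v = lim_{s→0} s·G(s) = 250 / (11) = 250/11.

250/11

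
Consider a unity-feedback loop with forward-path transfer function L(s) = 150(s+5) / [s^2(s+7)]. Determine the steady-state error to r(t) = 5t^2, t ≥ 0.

7/75

The open loop has two poles at the origin → type 2 system.
K_a = lim_{s→0} s^2·L(s) = 150·5 / (7) = 750/7.
r(t) = 5t^2 gives R(s) = 10/s^3.
e_ss = 10/K_a = 10/(750/7) = 7/75.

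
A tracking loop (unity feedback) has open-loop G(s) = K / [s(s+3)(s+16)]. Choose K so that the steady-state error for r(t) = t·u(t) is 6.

8

System type = 1 (one pole at s=0).
K_v = lim_{s→0} s·G(s) = K / (3·16) = (1/48)·K.
e_ss = 1/K_v = 6 ⇒ K_v = 1/6 ⇒ K = (1/6)/(1/48) = 8.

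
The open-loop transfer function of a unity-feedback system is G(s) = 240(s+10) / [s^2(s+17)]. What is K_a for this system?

Two free integrators in G(s): this is a type 2 system.
K_a = lim_{s→0} s^2·G(s) = 240·10 / (17) = 2400/17.

2400/17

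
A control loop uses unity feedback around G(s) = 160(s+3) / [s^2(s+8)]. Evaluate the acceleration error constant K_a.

System type = 2 (two poles at s=0).
K_a = lim_{s→0} s^2·G(s) = 160·3 / (8) = 60.

60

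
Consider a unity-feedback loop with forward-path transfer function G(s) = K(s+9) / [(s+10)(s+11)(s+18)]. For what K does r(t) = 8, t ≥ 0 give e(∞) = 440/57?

G(s) has no factors of s in the denominator, so the system is type 0.
K_p = lim_{s→0} G(s) = K·9 / (10·11·18) = (1/220)·K.
e_ss = 8/(1 + K_p) = 440/57 ⇒ 1 + (1/220)·K = 57/55 ⇒ K = 8.

8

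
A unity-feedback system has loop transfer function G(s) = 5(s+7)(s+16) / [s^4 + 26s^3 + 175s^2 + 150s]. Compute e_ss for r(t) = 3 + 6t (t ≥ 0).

45/28

Factoring s from the denominator leaves a polynomial with constant term 150, so the system is type 1. Taking each input component in turn:
  • 3: tracked with zero error.
  • 6t: e_ss = 6/K_v with K_v=56/15 → 45/28.
Total e_ss = 45/28.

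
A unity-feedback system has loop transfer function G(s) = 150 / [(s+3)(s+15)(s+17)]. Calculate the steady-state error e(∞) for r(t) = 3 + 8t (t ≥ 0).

infinity

No free integrators in G(s): this is a type 0 system. Treating each term separately:
  • 3: e_ss = 3/(1+K_p) with K_p=10/51 → 153/61.
  • 8t: a type-0 system cannot track it, e_ss → ∞.
The unbounded component dominates.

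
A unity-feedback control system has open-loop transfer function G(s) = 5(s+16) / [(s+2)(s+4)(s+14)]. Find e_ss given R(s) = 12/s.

7

G(s) has no factors of s in the denominator, so the system is type 0.
K_p = lim_{s→0} G(s) = 5·16 / (2·4·14) = 5/7.
e_ss = 12/(1 + K_p) = 12/(12/7) = 7.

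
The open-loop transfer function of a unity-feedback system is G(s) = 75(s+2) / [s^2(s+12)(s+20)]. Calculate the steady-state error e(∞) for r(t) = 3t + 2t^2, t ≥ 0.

G(s) has two factors of s in the denominator, so the system is type 2. Treating each term separately:
  • 3t: tracked with zero error.
  • 2t^2: e_ss = 4/K_a with K_a=0.625 → 6.4.
Total e_ss = 6.4.

6.4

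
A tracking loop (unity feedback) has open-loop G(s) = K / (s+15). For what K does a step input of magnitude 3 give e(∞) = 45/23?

The open loop has no poles at the origin → type 0 system.
K_p = lim_{s→0} G(s) = K / (15) = (1/15)·K.
e_ss = 3/(1 + K_p) = 45/23 ⇒ 1 + (1/15)·K = 23/15 ⇒ K = 8.

8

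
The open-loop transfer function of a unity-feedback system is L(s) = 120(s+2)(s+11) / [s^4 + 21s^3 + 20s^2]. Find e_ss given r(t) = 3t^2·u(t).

1/22

Factoring s^2 from the denominator leaves a polynomial with constant term 20, so the system is type 2.
K_a = lim_{s→0} s^2·L(s) = 120·2·11 / 20 = 132.
r(t) = 3t^2 gives R(s) = 6/s^3.
e_ss = 6/K_a = 6/132 = 1/22.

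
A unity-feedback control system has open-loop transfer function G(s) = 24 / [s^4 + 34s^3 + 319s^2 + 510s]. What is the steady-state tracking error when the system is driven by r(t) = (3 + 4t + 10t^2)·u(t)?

Factoring s from the denominator leaves a polynomial with constant term 510, so the system is type 1. Taking each input component in turn:
  • 3: tracked with zero error.
  • 4t: e_ss = 4/K_v with K_v=4/85 → 85.
  • 10t^2: a type-1 system cannot track it, e_ss → ∞.
The unbounded component dominates.

infinity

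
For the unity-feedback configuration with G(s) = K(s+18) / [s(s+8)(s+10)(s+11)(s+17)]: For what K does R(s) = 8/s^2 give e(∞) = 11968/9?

5

System type = 1 (one pole at s=0).
K_v = lim_{s→0} s·G(s) = K·18 / (8·10·11·17) = (9/7480)·K.
e_ss = 8/K_v = 11968/9 ⇒ K_v = 9/1496 ⇒ K = (9/1496)/(9/7480) = 5.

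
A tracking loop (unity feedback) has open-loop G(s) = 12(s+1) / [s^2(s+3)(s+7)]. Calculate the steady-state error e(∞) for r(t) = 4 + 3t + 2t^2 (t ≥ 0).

The open loop has two poles at the origin → type 2 system. Taking each input component in turn:
  • 4: tracked with zero error.
  • 3t: tracked with zero error.
  • 2t^2: e_ss = 4/K_a with K_a=4/7 → 7.
Total e_ss = 7.

7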